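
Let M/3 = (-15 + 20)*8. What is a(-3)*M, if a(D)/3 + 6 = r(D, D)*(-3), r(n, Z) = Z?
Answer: 1080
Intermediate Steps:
a(D) = -18 - 9*D (a(D) = -18 + 3*(D*(-3)) = -18 + 3*(-3*D) = -18 - 9*D)
M = 120 (M = 3*((-15 + 20)*8) = 3*(5*8) = 3*40 = 120)
a(-3)*M = (-18 - 9*(-3))*120 = (-18 + 27)*120 = 9*120 = 1080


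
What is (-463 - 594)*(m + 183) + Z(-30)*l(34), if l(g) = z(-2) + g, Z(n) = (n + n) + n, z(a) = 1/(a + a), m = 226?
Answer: -870701/2 ≈ -4.3535e+5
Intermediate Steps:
z(a) = 1/(2*a)
Z(n) = 3*n (Z(n) = 2*n + n = 3*n)
l(g) = -¼ + g (l(g) = (½)/(-2) + g = (½)*(-½) + g = -¼ + g)
(-463 - 594)*(m + 183) + Z(-30)*l(34) = (-463 - 594)*(226 + 183) + (3*(-30))*(-¼ + 34) = -1057*409 - 90*135/4 = -432313 - 6075/2 = -870701/2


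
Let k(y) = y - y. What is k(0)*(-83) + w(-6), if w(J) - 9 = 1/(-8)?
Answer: 71/8 ≈ 8.8750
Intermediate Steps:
k(y) = 0
w(J) = 71/8 (w(J) = 9 + 1/(-8) = 9 - ⅛ = 71/8)
k(0)*(-83) + w(-6) = 0*(-83) + 71/8 = 0 + 71/8 = 71/8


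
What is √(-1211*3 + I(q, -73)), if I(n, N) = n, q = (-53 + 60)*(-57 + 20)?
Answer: 2*I*√973 ≈ 62.386*I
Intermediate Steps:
q = -259 (q = 7*(-37) = -259)
√(-1211*3 + I(q, -73)) = √(-1211*3 - 259) = √(-3633 - 259) = √(-3892) = 2*I*√973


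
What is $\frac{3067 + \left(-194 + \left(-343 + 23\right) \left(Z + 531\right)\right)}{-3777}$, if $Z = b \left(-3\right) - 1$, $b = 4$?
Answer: $\frac{162887}{3777} \approx 43.126$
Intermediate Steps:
$Z = -13$ ($Z = 4 \left(-3\right) - 1 = -12 - 1 = -13$)
$\frac{3067 + \left(-194 + \left(-343 + 23\right) \left(Z + 531\right)\right)}{-3777} = \frac{3067 + \left(-194 + \left(-343 + 23\right) \left(-13 + 531\right)\right)}{-3777} = \left(3067 - 165954\right) \left(- \frac{1}{3777}\right) = \left(-162887\right) \left(- \frac{1}{3777}\right) = \frac{162887}{3777}$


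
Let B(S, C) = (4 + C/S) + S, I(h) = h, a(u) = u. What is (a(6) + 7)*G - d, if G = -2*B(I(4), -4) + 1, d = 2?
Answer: -171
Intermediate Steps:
B(S, C) = 4 + S + C/S
G = -13 (G = -2*(4 + 4 - 4/4) + 1 = -2*(4 + 4 - 4*1/4) + 1 = -2*(4 + 4 - 1) + 1 = -2*7 + 1 = -14 + 1 = -13)
(a(6) + 7)*G - d = (6 + 7)*(-13) - 1*2 = 13*(-13) - 2 = -169 - 2 = -171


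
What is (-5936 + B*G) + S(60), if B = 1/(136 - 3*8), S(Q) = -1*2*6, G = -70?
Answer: -47589/8 ≈ -5948.6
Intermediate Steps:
S(Q) = -12 (S(Q) = -2*6 = -12)
B = 1/112 (B = 1/(136 - 24) = 1/112 ≈ 0.0089286)
(-5936 + B*G) + S(60) = (-5936 + (1/112)*(-70)) - 12 = (-5936 - 5/8) - 12 = -47493/8 - 12 = -47589/8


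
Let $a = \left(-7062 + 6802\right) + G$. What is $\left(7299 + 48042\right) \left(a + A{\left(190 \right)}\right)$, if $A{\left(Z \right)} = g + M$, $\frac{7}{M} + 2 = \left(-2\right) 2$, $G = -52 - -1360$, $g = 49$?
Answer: $\frac{121289025}{2} \approx 6.0644 \cdot 10^{7}$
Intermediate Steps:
$G = 1308$ ($G = -52 + 1360 = 1308$)
$M = - \frac{7}{6}$ ($M = \frac{7}{-2 - 4} = \frac{7}{-6} = 7 \left(- \frac{1}{6}\right) = - \frac{7}{6} \approx -1.1667$)
$A{\left(Z \right)} = \frac{287}{6}$ ($A{\left(Z \right)} = 49 - \frac{7}{6} = \frac{287}{6}$)
$a = 1048$ ($a = \left(-7062 + 6802\right) + 1308 = -260 + 1308 = 1048$)
$\left(7299 + 48042\right) \left(a + A{\left(190 \right)}\right) = \left(7299 + 48042\right) \left(1048 + \frac{287}{6}\right) = 55341 \cdot \frac{6575}{6} = \frac{121289025}{2}$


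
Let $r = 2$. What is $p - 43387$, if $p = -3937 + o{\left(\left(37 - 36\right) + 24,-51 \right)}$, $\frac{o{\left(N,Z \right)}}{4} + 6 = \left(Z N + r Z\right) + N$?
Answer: $-52756$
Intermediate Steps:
$o{\left(N,Z \right)} = -24 + 4 N + 8 Z + 4 N Z$ ($o{\left(N,Z \right)} = -24 + 4 \left(\left(Z N + 2 Z\right) + N\right) = -24 + 4 \left(\left(N Z + 2 Z\right) + N\right) = -24 + 4 \left(\left(2 Z + N Z\right) + N\right) = -24 + 4 \left(N + 2 Z + N Z\right) = -24 + \left(4 N + 8 Z + 4 N Z\right) = -24 + 4 N + 8 Z + 4 N Z$)
$p = -9369$ ($p = -3937 + \left(-24 + 4 \left(\left(37 - 36\right) + 24\right) + 8 \left(-51\right) + 4 \left(\left(37 - 36\right) + 24\right) \left(-51\right)\right) = -3937 + \left(-24 + 4 \left(1 + 24\right) - 408 + 4 \left(1 + 24\right) \left(-51\right)\right) = -3937 + \left(-24 + 4 \cdot 25 - 408 + 4 \cdot 25 \left(-51\right)\right) = -3937 - 5432 = -9369$)
$p - 43387 = -9369 - 43387 = -52756$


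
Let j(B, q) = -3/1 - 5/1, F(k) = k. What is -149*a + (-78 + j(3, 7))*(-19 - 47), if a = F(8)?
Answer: 4484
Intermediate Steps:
j(B, q) = -8 (j(B, q) = -3*1 - 5*1 = -3 - 5 = -8)
a = 8
-149*a + (-78 + j(3, 7))*(-19 - 47) = -149*8 + (-78 - 8)*(-19 - 47) = -1192 - 86*(-66) = -1192 + 5676 = 4484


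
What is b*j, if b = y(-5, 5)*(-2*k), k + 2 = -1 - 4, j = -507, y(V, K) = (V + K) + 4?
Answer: -28392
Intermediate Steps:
y(V, K) = 4 + K + V (y(V, K) = (K + V) + 4 = 4 + K + V)
k = -7 (k = -2 + (-1 - 4) = -2 - 5 = -7)
b = 56 (b = (4 + 5 - 5)*(-2*(-7)) = 4*14 = 56)
b*j = 56*(-507) = -28392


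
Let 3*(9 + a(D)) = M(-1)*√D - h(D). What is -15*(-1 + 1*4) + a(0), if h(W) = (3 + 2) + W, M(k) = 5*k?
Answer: -167/3 ≈ -55.667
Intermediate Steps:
h(W) = 5 + W
a(D) = -32/3 - 5*√D/3 - D/3 (a(D) = -9 + ((5*(-1))*√D - (5 + D))/3 = -9 + (-5*√D + (-5 - D))/3 = -9 + (-5 - D - 5*√D)/3 = -9 + (-5/3 - 5*√D/3 - D/3) = -32/3 - 5*√D/3 - D/3)
-15*(-1 + 1*4) + a(0) = -15*(-1 + 1*4) + (-32/3 - 5*√0/3 - ⅓*0) = -15*(-1 + 4) + (-32/3 - 5/3*0 + 0) = -15*3 + (-32/3 + 0 + 0) = -45 - 32/3 = -167/3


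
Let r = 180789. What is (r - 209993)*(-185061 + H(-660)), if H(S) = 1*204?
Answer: 5398563828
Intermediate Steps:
H(S) = 204
(r - 209993)*(-185061 + H(-660)) = (180789 - 209993)*(-185061 + 204) = -29204*(-184857) = 5398563828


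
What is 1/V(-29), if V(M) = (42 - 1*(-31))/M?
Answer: -29/73 ≈ -0.39726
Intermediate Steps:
V(M) = 73/M (V(M) = (42 + 31)/M = 73/M)
1/V(-29) = 1/(73/(-29)) = 1/(73*(-1/29)) = 1/(-73/29) = -29/73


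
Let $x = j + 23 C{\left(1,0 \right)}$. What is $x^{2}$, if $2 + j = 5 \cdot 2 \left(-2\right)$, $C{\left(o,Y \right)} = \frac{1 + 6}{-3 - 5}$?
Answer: $\frac{113569}{64} \approx 1774.5$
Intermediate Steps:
$C{\left(o,Y \right)} = - \frac{7}{8}$ ($C{\left(o,Y \right)} = \frac{7}{-8} = 7 \left(- \frac{1}{8}\right) = - \frac{7}{8}$)
$j = -22$ ($j = -2 + 5 \cdot 2 \left(-2\right) = -2 + 10 \left(-2\right) = -2 - 20 = -22$)
$x = - \frac{337}{8}$ ($x = -22 + 23 \left(- \frac{7}{8}\right) = -22 - \frac{161}{8} = - \frac{337}{8} \approx -42.125$)
$x^{2} = \left(- \frac{337}{8}\right)^{2} = \frac{113569}{64}$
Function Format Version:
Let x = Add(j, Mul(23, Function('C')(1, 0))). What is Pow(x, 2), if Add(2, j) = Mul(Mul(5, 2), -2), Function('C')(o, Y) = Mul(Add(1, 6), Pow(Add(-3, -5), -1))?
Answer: Rational(113569, 64) ≈ 1774.5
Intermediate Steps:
Function('C')(o, Y) = Rational(-7, 8) (Function('C')(o, Y) = Mul(7, Pow(-8, -1)) = Mul(7, Rational(-1, 8)) = Rational(-7, 8))
j = -22 (j = Add(-2, Mul(Mul(5, 2), -2)) = Add(-2, Mul(10, -2)) = Add(-2, -20) = -22)
x = Rational(-337, 8) (x = Add(-22, Mul(23, Rational(-7, 8))) = Add(-22, Rational(-161, 8)) = Rational(-337, 8) ≈ -42.125)
Pow(x, 2) = Pow(Rational(-337, 8), 2) = Rational(113569, 64)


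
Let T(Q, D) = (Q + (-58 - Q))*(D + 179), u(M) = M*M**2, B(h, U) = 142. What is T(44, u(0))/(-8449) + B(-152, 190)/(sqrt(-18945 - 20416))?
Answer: 10382/8449 - 142*I*sqrt(39361)/39361 ≈ 1.2288 - 0.71574*I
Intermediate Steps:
u(M) = M**3
T(Q, D) = -10382 - 58*D (T(Q, D) = -58*(179 + D) = -10382 - 58*D)
T(44, u(0))/(-8449) + B(-152, 190)/(sqrt(-18945 - 20416)) = (-10382 - 58*0**3)/(-8449) + 142/(sqrt(-18945 - 20416)) = (-10382 - 58*0)*(-1/8449) + 142/(sqrt(-39361)) = (-10382 + 0)*(-1/8449) + 142/((I*sqrt(39361))) = -10382*(-1/8449) + 142*(-I*sqrt(39361)/39361) = 10382/8449 - 142*I*sqrt(39361)/39361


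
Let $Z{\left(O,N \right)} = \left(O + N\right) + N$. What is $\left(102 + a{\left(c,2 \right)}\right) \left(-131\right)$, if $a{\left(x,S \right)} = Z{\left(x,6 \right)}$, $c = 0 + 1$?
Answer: $-15065$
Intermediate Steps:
$c = 1$
$Z{\left(O,N \right)} = O + 2 N$ ($Z{\left(O,N \right)} = \left(N + O\right) + N = O + 2 N$)
$a{\left(x,S \right)} = 12 + x$ ($a{\left(x,S \right)} = x + 2 \cdot 6 = x + 12 = 12 + x$)
$\left(102 + a{\left(c,2 \right)}\right) \left(-131\right) = \left(102 + \left(12 + 1\right)\right) \left(-131\right) = \left(102 + 13\right) \left(-131\right) = 115 \left(-131\right) = -15065$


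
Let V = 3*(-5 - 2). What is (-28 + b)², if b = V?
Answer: 2401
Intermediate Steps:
V = -21 (V = 3*(-7) = -21)
b = -21
(-28 + b)² = (-28 - 21)² = (-49)² = 2401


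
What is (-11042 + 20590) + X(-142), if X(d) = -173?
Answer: 9375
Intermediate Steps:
(-11042 + 20590) + X(-142) = (-11042 + 20590) - 173 = 9548 - 173 = 9375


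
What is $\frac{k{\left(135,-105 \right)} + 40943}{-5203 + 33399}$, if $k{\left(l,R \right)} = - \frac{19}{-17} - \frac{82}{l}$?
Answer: $\frac{23491339}{16177455} \approx 1.4521$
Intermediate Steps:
$k{\left(l,R \right)} = \frac{19}{17} - \frac{82}{l}$ ($k{\left(l,R \right)} = \left(-19\right) \left(- \frac{1}{17}\right) - \frac{82}{l} = \frac{19}{17} - \frac{82}{l}$)
$\frac{k{\left(135,-105 \right)} + 40943}{-5203 + 33399} = \frac{\left(\frac{19}{17} - \frac{82}{135}\right) + 40943}{-5203 + 33399} = \frac{\left(\frac{19}{17} - \frac{82}{135}\right) + 40943}{28196} = \left(\left(\frac{19}{17} - \frac{82}{135}\right) + 40943\right) \frac{1}{28196} = \left(\frac{1171}{2295} + 40943\right) \frac{1}{28196} = \frac{93965356}{2295} \cdot \frac{1}{28196} = \frac{23491339}{16177455}$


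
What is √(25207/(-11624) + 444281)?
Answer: 3*√1667494164458/5812 ≈ 666.54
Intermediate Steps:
√(25207/(-11624) + 444281) = √(25207*(-1/11624) + 444281) = √(-25207/11624 + 444281) = √(5164297137/11624) = 3*√1667494164458/5812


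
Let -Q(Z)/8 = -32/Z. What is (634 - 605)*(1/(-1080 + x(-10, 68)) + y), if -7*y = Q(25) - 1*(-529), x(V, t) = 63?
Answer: -397600208/177975 ≈ -2234.0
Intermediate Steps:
Q(Z) = 256/Z (Q(Z) = -(-256)/Z = 256/Z)
y = -13481/175 (y = -(256/25 - 1*(-529))/7 = -(256*(1/25) + 529)/7 = -(256/25 + 529)/7 = -1/7*13481/25 = -13481/175 ≈ -77.034)
(634 - 605)*(1/(-1080 + x(-10, 68)) + y) = (634 - 605)*(1/(-1080 + 63) - 13481/175) = 29*(1/(-1017) - 13481/175) = 29*(-1/1017 - 13481/175) = 29*(-13710352/177975) = -397600208/177975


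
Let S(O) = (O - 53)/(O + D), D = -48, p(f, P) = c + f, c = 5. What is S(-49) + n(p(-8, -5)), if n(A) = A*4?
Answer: -1062/97 ≈ -10.948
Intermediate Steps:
p(f, P) = 5 + f
n(A) = 4*A
S(O) = (-53 + O)/(-48 + O) (S(O) = (O - 53)/(O - 48) = (-53 + O)/(-48 + O))
S(-49) + n(p(-8, -5)) = (-53 - 49)/(-48 - 49) + 4*(5 - 8) = -102/(-97) + 4*(-3) = -1/97*(-102) - 12 = 102/97 - 12 = -1062/97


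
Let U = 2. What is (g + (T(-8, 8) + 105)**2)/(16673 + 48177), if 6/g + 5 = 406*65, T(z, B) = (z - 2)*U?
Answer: 63543877/570355750 ≈ 0.11141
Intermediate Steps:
T(z, B) = -4 + 2*z (T(z, B) = (z - 2)*2 = (-2 + z)*2 = -4 + 2*z)
g = 2/8795 (g = 6/(-5 + 406*65) = 6/(-5 + 26390) = 6/26385 = 6*(1/26385) = 2/8795 ≈ 0.00022740)
(g + (T(-8, 8) + 105)**2)/(16673 + 48177) = (2/8795 + ((-4 + 2*(-8)) + 105)**2)/(16673 + 48177) = (2/8795 + ((-4 - 16) + 105)**2)/64850 = (2/8795 + (-20 + 105)**2)*(1/64850) = (2/8795 + 85**2)*(1/64850) = (2/8795 + 7225)*(1/64850) = (63543877/8795)*(1/64850) = 63543877/570355750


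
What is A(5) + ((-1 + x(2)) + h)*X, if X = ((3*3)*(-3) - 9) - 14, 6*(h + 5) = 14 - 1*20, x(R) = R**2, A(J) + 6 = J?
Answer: 149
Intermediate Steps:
A(J) = -6 + J
h = -6 (h = -5 + (14 - 1*20)/6 = -5 + (14 - 20)/6 = -5 + (1/6)*(-6) = -5 - 1 = -6)
X = -50 (X = (9*(-3) - 9) - 14 = (-27 - 9) - 14 = -36 - 14 = -50)
A(5) + ((-1 + x(2)) + h)*X = (-6 + 5) + ((-1 + 2**2) - 6)*(-50) = -1 + ((-1 + 4) - 6)*(-50) = -1 + (3 - 6)*(-50) = -1 - 3*(-50) = -1 + 150 = 149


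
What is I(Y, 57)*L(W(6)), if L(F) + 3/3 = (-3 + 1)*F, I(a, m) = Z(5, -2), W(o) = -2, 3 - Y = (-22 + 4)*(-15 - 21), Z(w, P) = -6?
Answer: -18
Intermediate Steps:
Y = -645 (Y = 3 - (-22 + 4)*(-15 - 21) = 3 - (-18)*(-36) = 3 - 1*648 = 3 - 648 = -645)
I(a, m) = -6
L(F) = -1 - 2*F (L(F) = -1 + (-3 + 1)*F = -1 - 2*F)
I(Y, 57)*L(W(6)) = -6*(-1 - 2*(-2)) = -6*(-1 + 4) = -6*3 = -18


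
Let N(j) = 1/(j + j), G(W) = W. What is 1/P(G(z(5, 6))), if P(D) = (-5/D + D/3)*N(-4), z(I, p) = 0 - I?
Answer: 12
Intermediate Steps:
z(I, p) = -I
N(j) = 1/(2*j)
P(D) = -D/24 + 5/(8*D) (P(D) = (-5/D + D/3)*((½)/(-4)) = (-5/D + D*(⅓))*((½)*(-¼)) = (-5/D + D/3)*(-⅛) = -D/24 + 5/(8*D))
1/P(G(z(5, 6))) = 1/((15 - (-1*5)²)/(24*((-1*5)))) = 1/((1/24)*(15 - 1*(-5)²)/(-5)) = 1/((1/24)*(-⅕)*(15 - 1*25)) = 1/((1/24)*(-⅕)*(15 - 25)) = 1/((1/24)*(-⅕)*(-10)) = 1/(1/12) = 12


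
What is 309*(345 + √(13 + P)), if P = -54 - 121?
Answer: 106605 + 2781*I*√2 ≈ 1.0661e+5 + 3932.9*I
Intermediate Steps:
P = -175
309*(345 + √(13 + P)) = 309*(345 + √(13 - 175)) = 309*(345 + √(-162)) = 309*(345 + 9*I*√2) = 106605 + 2781*I*√2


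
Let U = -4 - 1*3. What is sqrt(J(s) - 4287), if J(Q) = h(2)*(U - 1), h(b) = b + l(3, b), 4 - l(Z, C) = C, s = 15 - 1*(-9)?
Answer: I*sqrt(4319) ≈ 65.719*I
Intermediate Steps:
s = 24 (s = 15 + 9 = 24)
l(Z, C) = 4 - C
h(b) = 4 (h(b) = b + (4 - b) = 4)
U = -7 (U = -4 - 3 = -7)
J(Q) = -32 (J(Q) = 4*(-7 - 1) = 4*(-8) = -32)
sqrt(J(s) - 4287) = sqrt(-32 - 4287) = sqrt(-4319) = I*sqrt(4319)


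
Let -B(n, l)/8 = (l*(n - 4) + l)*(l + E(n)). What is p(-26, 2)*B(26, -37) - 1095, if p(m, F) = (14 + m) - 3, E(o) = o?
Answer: 1122225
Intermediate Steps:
p(m, F) = 11 + m
B(n, l) = -8*(l + n)*(l + l*(-4 + n)) (B(n, l) = -8*(l*(n - 4) + l)*(l + n) = -8*(l*(-4 + n) + l)*(l + n) = -8*(l + l*(-4 + n))*(l + n) = -8*(l + n)*(l + l*(-4 + n)))
p(-26, 2)*B(26, -37) - 1095 = (11 - 26)*(8*(-37)*(-1*26² + 3*(-37) + 3*26 - 1*(-37)*26)) - 1095 = -120*(-37)*(-1*676 - 111 + 78 + 962) - 1095 = -120*(-37)*(-676 - 111 + 78 + 962) - 1095 = -120*(-37)*253 - 1095 = -15*(-74888) - 1095 = 1123320 - 1095 = 1122225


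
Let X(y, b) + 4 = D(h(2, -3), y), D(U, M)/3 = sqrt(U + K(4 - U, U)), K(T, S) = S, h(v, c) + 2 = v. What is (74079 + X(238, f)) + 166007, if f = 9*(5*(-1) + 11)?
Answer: 240082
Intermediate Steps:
h(v, c) = -2 + v
D(U, M) = 3*sqrt(2)*sqrt(U) (D(U, M) = 3*sqrt(U + U) = 3*sqrt(2*U) = 3*(sqrt(2)*sqrt(U)) = 3*sqrt(2)*sqrt(U))
f = 54 (f = 9*(-5 + 11) = 9*6 = 54)
X(y, b) = -4 (X(y, b) = -4 + 3*sqrt(2)*sqrt(-2 + 2) = -4 + 3*sqrt(2)*sqrt(0) = -4 + 3*sqrt(2)*0 = -4 + 0 = -4)
(74079 + X(238, f)) + 166007 = (74079 - 4) + 166007 = 74075 + 166007 = 240082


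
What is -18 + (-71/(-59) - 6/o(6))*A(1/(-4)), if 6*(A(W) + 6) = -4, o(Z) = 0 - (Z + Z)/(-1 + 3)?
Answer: -5786/177 ≈ -32.689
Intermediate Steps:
o(Z) = -Z (o(Z) = 0 - 2*Z/2 = 0 - Z = -Z)
A(W) = -20/3 (A(W) = -6 + (⅙)*(-4) = -6 - ⅔ = -20/3)
-18 + (-71/(-59) - 6/o(6))*A(1/(-4)) = -18 + (-71/(-59) - 6/((-1*6)))*(-20/3) = -18 + (-71*(-1/59) - 6/(-6))*(-20/3) = -18 + (71/59 - 6*(-⅙))*(-20/3) = -18 + (71/59 + 1)*(-20/3) = -18 + (130/59)*(-20/3) = -18 - 2600/177 = -5786/177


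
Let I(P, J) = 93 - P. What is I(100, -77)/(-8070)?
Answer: 7/8070 ≈ 0.00086741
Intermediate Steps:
I(100, -77)/(-8070) = (93 - 1*100)/(-8070) = (93 - 100)*(-1/8070) = -7*(-1/8070) = 7/8070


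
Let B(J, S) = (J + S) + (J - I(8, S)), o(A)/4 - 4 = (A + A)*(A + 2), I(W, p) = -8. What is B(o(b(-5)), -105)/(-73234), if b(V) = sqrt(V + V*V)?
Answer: -255/73234 - 32*sqrt(5)/36617 ≈ -0.0054361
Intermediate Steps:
b(V) = sqrt(V + V**2)
o(A) = 16 + 8*A*(2 + A) (o(A) = 16 + 4*((A + A)*(A + 2)) = 16 + 4*((2*A)*(2 + A)) = 16 + 4*(2*A*(2 + A)) = 16 + 8*A*(2 + A))
B(J, S) = 8 + S + 2*J (B(J, S) = (J + S) + (J - 1*(-8)) = (J + S) + (J + 8) = (J + S) + (8 + J) = 8 + S + 2*J)
B(o(b(-5)), -105)/(-73234) = (8 - 105 + 2*(16 + 8*(sqrt(-5*(1 - 5)))**2 + 16*sqrt(-5*(1 - 5))))/(-73234) = (8 - 105 + 2*(16 + 8*(sqrt(-5*(-4)))**2 + 16*sqrt(-5*(-4))))*(-1/73234) = (8 - 105 + 2*(16 + 8*(sqrt(20))**2 + 16*sqrt(20)))*(-1/73234) = (8 - 105 + 2*(16 + 8*(2*sqrt(5))**2 + 16*(2*sqrt(5))))*(-1/73234) = (8 - 105 + 2*(16 + 8*20 + 32*sqrt(5)))*(-1/73234) = (8 - 105 + 2*(16 + 160 + 32*sqrt(5)))*(-1/73234) = (8 - 105 + 2*(176 + 32*sqrt(5)))*(-1/73234) = (8 - 105 + (352 + 64*sqrt(5)))*(-1/73234) = (255 + 64*sqrt(5))*(-1/73234) = -255/73234 - 32*sqrt(5)/36617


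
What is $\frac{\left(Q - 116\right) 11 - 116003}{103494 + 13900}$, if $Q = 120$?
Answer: $- \frac{115959}{117394} \approx -0.98778$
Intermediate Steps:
$\frac{\left(Q - 116\right) 11 - 116003}{103494 + 13900} = \frac{\left(120 - 116\right) 11 - 116003}{103494 + 13900} = \frac{4 \cdot 11 - 116003}{117394} = \left(44 - 116003\right) \frac{1}{117394} = \left(-115959\right) \frac{1}{117394} = - \frac{115959}{117394}$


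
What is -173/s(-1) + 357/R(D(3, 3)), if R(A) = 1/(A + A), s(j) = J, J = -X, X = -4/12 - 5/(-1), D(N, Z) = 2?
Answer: 20511/14 ≈ 1465.1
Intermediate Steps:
X = 14/3 (X = -4*1/12 - 5*(-1) = -1/3 + 5 = 14/3 ≈ 4.6667)
J = -14/3 (J = -1*14/3 = -14/3 ≈ -4.6667)
s(j) = -14/3
R(A) = 1/(2*A)
-173/s(-1) + 357/R(D(3, 3)) = -173/(-14/3) + 357/(((1/2)/2)) = -173*(-3/14) + 357/(((1/2)*(1/2))) = 519/14 + 357/(1/4) = 519/14 + 357*4 = 519/14 + 1428 = 20511/14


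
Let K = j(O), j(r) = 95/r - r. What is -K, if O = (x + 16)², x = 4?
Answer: 31981/80 ≈ 399.76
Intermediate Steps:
O = 400 (O = (4 + 16)² = 20² = 400)
j(r) = -r + 95/r
K = -31981/80 (K = -1*400 + 95/400 = -400 + 95*(1/400) = -400 + 19/80 = -31981/80 ≈ -399.76)
-K = -1*(-31981/80) = 31981/80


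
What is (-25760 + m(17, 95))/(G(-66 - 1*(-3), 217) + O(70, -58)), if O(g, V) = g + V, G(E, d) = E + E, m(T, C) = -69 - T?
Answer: 12923/57 ≈ 226.72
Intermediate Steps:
G(E, d) = 2*E
O(g, V) = V + g
(-25760 + m(17, 95))/(G(-66 - 1*(-3), 217) + O(70, -58)) = (-25760 + (-69 - 1*17))/(2*(-66 - 1*(-3)) + (-58 + 70)) = (-25760 + (-69 - 17))/(2*(-66 + 3) + 12) = (-25760 - 86)/(2*(-63) + 12) = -25846/(-126 + 12) = -25846/(-114) = -25846*(-1/114) = 12923/57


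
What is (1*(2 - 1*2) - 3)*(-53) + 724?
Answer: 883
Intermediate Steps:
(1*(2 - 1*2) - 3)*(-53) + 724 = (1*(2 - 2) - 3)*(-53) + 724 = (1*0 - 3)*(-53) + 724 = (0 - 3)*(-53) + 724 = -3*(-53) + 724 = 159 + 724 = 883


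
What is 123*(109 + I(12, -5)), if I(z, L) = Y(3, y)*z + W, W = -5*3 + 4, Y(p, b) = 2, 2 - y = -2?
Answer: 15006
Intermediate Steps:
y = 4 (y = 2 - 1*(-2) = 2 + 2 = 4)
W = -11 (W = -15 + 4 = -11)
I(z, L) = -11 + 2*z (I(z, L) = 2*z - 11 = -11 + 2*z)
123*(109 + I(12, -5)) = 123*(109 + (-11 + 2*12)) = 123*(109 + (-11 + 24)) = 123*(109 + 13) = 123*122 = 15006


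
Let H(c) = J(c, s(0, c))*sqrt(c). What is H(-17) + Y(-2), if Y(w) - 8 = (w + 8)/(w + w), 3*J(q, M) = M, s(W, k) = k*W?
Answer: 13/2 ≈ 6.5000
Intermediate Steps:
s(W, k) = W*k
J(q, M) = M/3
Y(w) = 8 + (8 + w)/(2*w) (Y(w) = 8 + (w + 8)/(w + w) = 8 + (8 + w)/((2*w)) = 8 + (8 + w)*(1/(2*w)) = 8 + (8 + w)/(2*w))
H(c) = 0 (H(c) = ((0*c)/3)*sqrt(c) = ((1/3)*0)*sqrt(c) = 0*sqrt(c) = 0)
H(-17) + Y(-2) = 0 + (17/2 + 4/(-2)) = 0 + (17/2 + 4*(-1/2)) = 0 + (17/2 - 2) = 0 + 13/2 = 13/2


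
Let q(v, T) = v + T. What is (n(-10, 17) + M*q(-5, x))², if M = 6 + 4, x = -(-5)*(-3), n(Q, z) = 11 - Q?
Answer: 32041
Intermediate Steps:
x = -15 (x = -1*15 = -15)
M = 10
q(v, T) = T + v
(n(-10, 17) + M*q(-5, x))² = ((11 - 1*(-10)) + 10*(-15 - 5))² = ((11 + 10) + 10*(-20))² = (21 - 200)² = (-179)² = 32041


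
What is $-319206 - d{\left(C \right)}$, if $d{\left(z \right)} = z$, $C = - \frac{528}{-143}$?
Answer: $- \frac{4149726}{13} \approx -3.1921 \cdot 10^{5}$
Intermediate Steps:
$C = \frac{48}{13}$ ($C = \left(-528\right) \left(- \frac{1}{143}\right) = \frac{48}{13} \approx 3.6923$)
$-319206 - d{\left(C \right)} = -319206 - \frac{48}{13} = - \frac{4149726}{13}$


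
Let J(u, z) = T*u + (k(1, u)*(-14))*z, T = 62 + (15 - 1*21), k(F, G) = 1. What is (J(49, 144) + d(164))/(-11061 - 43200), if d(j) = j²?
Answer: -9208/18087 ≈ -0.50910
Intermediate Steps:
T = 56 (T = 62 + (15 - 21) = 62 - 6 = 56)
J(u, z) = -14*z + 56*u (J(u, z) = 56*u + (1*(-14))*z = 56*u - 14*z = -14*z + 56*u)
(J(49, 144) + d(164))/(-11061 - 43200) = ((-14*144 + 56*49) + 164²)/(-11061 - 43200) = ((-2016 + 2744) + 26896)/(-54261) = (728 + 26896)*(-1/54261) = 27624*(-1/54261) = -9208/18087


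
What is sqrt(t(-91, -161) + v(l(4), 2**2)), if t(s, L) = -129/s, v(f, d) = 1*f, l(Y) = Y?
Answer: sqrt(44863)/91 ≈ 2.3276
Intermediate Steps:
v(f, d) = f
sqrt(t(-91, -161) + v(l(4), 2**2)) = sqrt(-129/(-91) + 4) = sqrt(-129*(-1/91) + 4) = sqrt(129/91 + 4) = sqrt(493/91) = sqrt(44863)/91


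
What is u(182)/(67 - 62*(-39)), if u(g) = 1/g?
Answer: 1/452270 ≈ 2.2111e-6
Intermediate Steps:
u(182)/(67 - 62*(-39)) = 1/(182*(67 - 62*(-39))) = 1/(182*(67 + 2418)) = (1/182)/2485 = (1/182)*(1/2485) = 1/452270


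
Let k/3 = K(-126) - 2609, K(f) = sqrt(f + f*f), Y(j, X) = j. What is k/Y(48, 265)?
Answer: -2609/16 + 15*sqrt(70)/16 ≈ -155.22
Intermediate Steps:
K(f) = sqrt(f + f**2)
k = -7827 + 45*sqrt(70) (k = 3*(sqrt(-126*(1 - 126)) - 2609) = 3*(sqrt(-126*(-125)) - 2609) = 3*(sqrt(15750) - 2609) = 3*(15*sqrt(70) - 2609) = 3*(-2609 + 15*sqrt(70)) = -7827 + 45*sqrt(70) ≈ -7450.5)
k/Y(48, 265) = (-7827 + 45*sqrt(70))/48 = (-7827 + 45*sqrt(70))*(1/48) = -2609/16 + 15*sqrt(70)/16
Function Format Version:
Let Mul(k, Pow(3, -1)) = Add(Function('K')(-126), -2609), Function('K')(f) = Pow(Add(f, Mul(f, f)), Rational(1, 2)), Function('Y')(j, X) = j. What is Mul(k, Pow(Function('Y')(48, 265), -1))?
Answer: Add(Rational(-2609, 16), Mul(Rational(15, 16), Pow(70, Rational(1, 2)))) ≈ -155.22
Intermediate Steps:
Function('K')(f) = Pow(Add(f, Pow(f, 2)), Rational(1, 2))
k = Add(-7827, Mul(45, Pow(70, Rational(1, 2)))) (k = Mul(3, Add(Pow(Mul(-126, Add(1, -126)), Rational(1, 2)), -2609)) = Mul(3, Add(Pow(Mul(-126, -125), Rational(1, 2)), -2609)) = Mul(3, Add(Pow(15750, Rational(1, 2)), -2609)) = Mul(3, Add(Mul(15, Pow(70, Rational(1, 2))), -2609)) = Mul(3, Add(-2609, Mul(15, Pow(70, Rational(1, 2))))) = Add(-7827, Mul(45, Pow(70, Rational(1, 2)))) ≈ -7450.5)
Mul(k, Pow(Function('Y')(48, 265), -1)) = Mul(Add(-7827, Mul(45, Pow(70, Rational(1, 2)))), Pow(48, -1)) = Mul(Add(-7827, Mul(45, Pow(70, Rational(1, 2)))), Rational(1, 48)) = Add(Rational(-2609, 16), Mul(Rational(15, 16), Pow(70, Rational(1, 2))))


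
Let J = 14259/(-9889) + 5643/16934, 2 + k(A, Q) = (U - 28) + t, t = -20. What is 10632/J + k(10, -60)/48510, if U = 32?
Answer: -1599427032338173/166783020635 ≈ -9589.9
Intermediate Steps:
k(A, Q) = -18 (k(A, Q) = -2 + ((32 - 28) - 20) = -2 + (4 - 20) = -2 - 16 = -18)
J = -185658279/167460326 (J = 14259*(-1/9889) + 5643*(1/16934) = -14259/9889 + 5643/16934 = -185658279/167460326 ≈ -1.1087)
10632/J + k(10, -60)/48510 = 10632/(-185658279/167460326) - 18/48510 = 10632*(-167460326/185658279) - 18*1/48510 = -593479395344/61886093 - 1/2695 = -1599427032338173/166783020635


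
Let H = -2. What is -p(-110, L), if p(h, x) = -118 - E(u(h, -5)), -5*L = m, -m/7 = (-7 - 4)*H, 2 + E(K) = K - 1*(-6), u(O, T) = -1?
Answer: 121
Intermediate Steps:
E(K) = 4 + K (E(K) = -2 + (K - 1*(-6)) = -2 + (K + 6) = -2 + (6 + K) = 4 + K)
m = -154 (m = -7*(-7 - 4)*(-2) = -(-77)*(-2) = -7*22 = -154)
L = 154/5 (L = -⅕*(-154) = 154/5 ≈ 30.800)
p(h, x) = -121 (p(h, x) = -118 - (4 - 1) = -118 - 1*3 = -118 - 3 = -121)
-p(-110, L) = -1*(-121) = 121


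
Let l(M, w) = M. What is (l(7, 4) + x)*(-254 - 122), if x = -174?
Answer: 62792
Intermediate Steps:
(l(7, 4) + x)*(-254 - 122) = (7 - 174)*(-254 - 122) = -167*(-376) = 62792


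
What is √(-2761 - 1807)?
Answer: 2*I*√1142 ≈ 67.587*I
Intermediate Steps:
√(-2761 - 1807) = √(-4568) = 2*I*√1142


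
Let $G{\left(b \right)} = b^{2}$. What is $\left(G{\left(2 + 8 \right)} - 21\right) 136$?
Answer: $10744$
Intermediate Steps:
$\left(G{\left(2 + 8 \right)} - 21\right) 136 = \left(\left(2 + 8\right)^{2} - 21\right) 136 = \left(10^{2} - 21\right) 136 = \left(100 - 21\right) 136 = 79 \cdot 136 = 10744$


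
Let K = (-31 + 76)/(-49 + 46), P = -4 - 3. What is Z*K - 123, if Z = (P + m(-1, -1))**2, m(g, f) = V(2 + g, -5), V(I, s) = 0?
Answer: -858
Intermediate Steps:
P = -7
m(g, f) = 0
K = -15 (K = 45/(-3) = 45*(-1/3) = -15)
Z = 49 (Z = (-7 + 0)**2 = (-7)**2 = 49)
Z*K - 123 = 49*(-15) - 123 = -735 - 123 = -858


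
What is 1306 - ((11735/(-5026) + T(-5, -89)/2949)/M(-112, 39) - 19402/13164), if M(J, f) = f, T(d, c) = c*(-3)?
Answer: 46062565031123/35228648819 ≈ 1307.5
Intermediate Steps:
T(d, c) = -3*c
1306 - ((11735/(-5026) + T(-5, -89)/2949)/M(-112, 39) - 19402/13164) = 1306 - ((11735/(-5026) - 3*(-89)/2949)/39 - 19402/13164) = 1306 - ((11735*(-1/5026) + 267*(1/2949))*(1/39) - 19402*1/13164) = 1306 - ((-11735/5026 + 89/983)*(1/39) - 9701/6582) = 1306 - (-11088191/4940558*1/39 - 9701/6582) = 1306 - (-11088191/192681762 - 9701/6582) = 1306 - 1*(-53949673509/35228648819) = 1306 + 53949673509/35228648819 = 46062565031123/35228648819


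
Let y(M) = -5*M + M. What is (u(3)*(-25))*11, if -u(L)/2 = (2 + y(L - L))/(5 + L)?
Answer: 275/2 ≈ 137.50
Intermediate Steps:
y(M) = -4*M
u(L) = -4/(5 + L) (u(L) = -2*(2 - 4*(L - L))/(5 + L) = -2*(2 - 4*0)/(5 + L) = -2*(2 + 0)/(5 + L) = -4/(5 + L))
(u(3)*(-25))*11 = (-4/(5 + 3)*(-25))*11 = (-4/8*(-25))*11 = (-4*⅛*(-25))*11 = -½*(-25)*11 = (25/2)*11 = 275/2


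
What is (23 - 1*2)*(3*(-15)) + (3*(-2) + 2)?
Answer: -949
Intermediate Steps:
(23 - 1*2)*(3*(-15)) + (3*(-2) + 2) = (23 - 2)*(-45) + (-6 + 2) = 21*(-45) - 4 = -945 - 4 = -949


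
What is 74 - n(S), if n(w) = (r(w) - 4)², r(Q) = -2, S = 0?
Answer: 38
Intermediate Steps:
n(w) = 36 (n(w) = (-2 - 4)² = (-6)² = 36)
74 - n(S) = 74 - 1*36 = 74 - 36 = 38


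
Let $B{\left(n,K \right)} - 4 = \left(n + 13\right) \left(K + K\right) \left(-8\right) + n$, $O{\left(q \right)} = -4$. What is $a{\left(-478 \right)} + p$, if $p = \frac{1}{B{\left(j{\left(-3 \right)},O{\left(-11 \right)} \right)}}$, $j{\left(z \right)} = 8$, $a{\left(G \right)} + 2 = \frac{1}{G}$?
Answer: $- \frac{648607}{324084} \approx -2.0014$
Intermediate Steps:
$a{\left(G \right)} = -2 + \frac{1}{G}$
$B{\left(n,K \right)} = 4 + n - 16 K \left(13 + n\right)$ ($B{\left(n,K \right)} = 4 + \left(\left(n + 13\right) \left(K + K\right) \left(-8\right) + n\right) = 4 + \left(\left(13 + n\right) 2 K \left(-8\right) + n\right) = 4 + \left(2 K \left(13 + n\right) \left(-8\right) + n\right) = 4 - \left(- n + 16 K \left(13 + n\right)\right) = 4 + n - 16 K \left(13 + n\right)$)
$p = \frac{1}{1356}$ ($p = \frac{1}{4 + 8 - -832 - \left(-64\right) 8} = \frac{1}{4 + 8 + 832 + 512} = \frac{1}{1356} \approx 0.00073746$)
$a{\left(-478 \right)} + p = \left(-2 + \frac{1}{-478}\right) + \frac{1}{1356} = \left(-2 - \frac{1}{478}\right) + \frac{1}{1356} = - \frac{957}{478} + \frac{1}{1356} = - \frac{648607}{324084}$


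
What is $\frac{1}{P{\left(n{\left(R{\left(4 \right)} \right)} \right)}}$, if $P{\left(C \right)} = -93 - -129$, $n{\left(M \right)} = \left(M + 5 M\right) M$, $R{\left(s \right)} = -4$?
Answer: $\frac{1}{36} \approx 0.027778$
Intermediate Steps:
$n{\left(M \right)} = 6 M^{2}$ ($n{\left(M \right)} = 6 M M = 6 M^{2}$)
$P{\left(C \right)} = 36$ ($P{\left(C \right)} = -93 + 129 = 36$)
$\frac{1}{P{\left(n{\left(R{\left(4 \right)} \right)} \right)}} = \frac{1}{36}$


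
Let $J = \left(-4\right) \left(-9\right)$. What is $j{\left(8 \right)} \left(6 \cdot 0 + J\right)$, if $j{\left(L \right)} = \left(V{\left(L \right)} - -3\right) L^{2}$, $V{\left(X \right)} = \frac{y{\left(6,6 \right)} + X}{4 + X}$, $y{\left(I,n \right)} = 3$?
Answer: $9024$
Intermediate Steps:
$J = 36$
$V{\left(X \right)} = \frac{3 + X}{4 + X}$
$j{\left(L \right)} = L^{2} \left(3 + \frac{3 + L}{4 + L}\right)$ ($j{\left(L \right)} = \left(\frac{3 + L}{4 + L} - -3\right) L^{2} = \left(\frac{3 + L}{4 + L} + 3\right) L^{2} = \left(3 + \frac{3 + L}{4 + L}\right) L^{2} = L^{2} \left(3 + \frac{3 + L}{4 + L}\right)$)
$j{\left(8 \right)} \left(6 \cdot 0 + J\right) = \frac{8^{2} \left(15 + 4 \cdot 8\right)}{4 + 8} \left(6 \cdot 0 + 36\right) = \frac{64 \left(15 + 32\right)}{12} \left(0 + 36\right) = 64 \cdot \frac{1}{12} \cdot 47 \cdot 36 = \frac{752}{3} \cdot 36 = 9024$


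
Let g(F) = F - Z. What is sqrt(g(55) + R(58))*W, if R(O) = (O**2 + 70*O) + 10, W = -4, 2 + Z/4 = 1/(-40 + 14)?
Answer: -4*sqrt(1267019)/13 ≈ -346.34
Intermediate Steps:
Z = -106/13 (Z = -8 + 4/(-40 + 14) = -8 + 4/(-26) = -8 + 4*(-1/26) = -8 - 2/13 = -106/13 ≈ -8.1538)
g(F) = 106/13 + F (g(F) = F - 1*(-106/13) = F + 106/13 = 106/13 + F)
R(O) = 10 + O**2 + 70*O
sqrt(g(55) + R(58))*W = sqrt((106/13 + 55) + (10 + 58**2 + 70*58))*(-4) = sqrt(821/13 + (10 + 3364 + 4060))*(-4) = sqrt(821/13 + 7434)*(-4) = sqrt(97463/13)*(-4) = (sqrt(1267019)/13)*(-4) = -4*sqrt(1267019)/13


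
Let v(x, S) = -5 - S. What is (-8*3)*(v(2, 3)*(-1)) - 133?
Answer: -325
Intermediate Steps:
(-8*3)*(v(2, 3)*(-1)) - 133 = (-8*3)*((-5 - 1*3)*(-1)) - 133 = -24*(-5 - 3)*(-1) - 133 = -(-192)*(-1) - 133 = -24*8 - 133 = -192 - 133 = -325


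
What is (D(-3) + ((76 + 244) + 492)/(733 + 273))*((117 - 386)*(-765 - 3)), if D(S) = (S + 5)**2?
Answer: 499539456/503 ≈ 9.9312e+5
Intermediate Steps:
D(S) = (5 + S)**2
(D(-3) + ((76 + 244) + 492)/(733 + 273))*((117 - 386)*(-765 - 3)) = ((5 - 3)**2 + ((76 + 244) + 492)/(733 + 273))*((117 - 386)*(-765 - 3)) = (2**2 + (320 + 492)/1006)*(-269*(-768)) = (4 + 812*(1/1006))*206592 = (4 + 406/503)*206592 = (2418/503)*206592 = 499539456/503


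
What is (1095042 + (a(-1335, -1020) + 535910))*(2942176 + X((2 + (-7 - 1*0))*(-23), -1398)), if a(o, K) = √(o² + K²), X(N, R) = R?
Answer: 4796267760656 + 44111670*√12545 ≈ 4.8012e+12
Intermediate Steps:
a(o, K) = √(K² + o²)
(1095042 + (a(-1335, -1020) + 535910))*(2942176 + X((2 + (-7 - 1*0))*(-23), -1398)) = (1095042 + (√((-1020)² + (-1335)²) + 535910))*(2942176 - 1398) = (1095042 + (√(1040400 + 1782225) + 535910))*2940778 = (1095042 + (√2822625 + 535910))*2940778 = (1095042 + (15*√12545 + 535910))*2940778 = (1095042 + (535910 + 15*√12545))*2940778 = (1630952 + 15*√12545)*2940778 = 4796267760656 + 44111670*√12545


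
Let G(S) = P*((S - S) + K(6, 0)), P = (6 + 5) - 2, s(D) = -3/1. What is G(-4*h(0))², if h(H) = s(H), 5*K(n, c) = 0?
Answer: 0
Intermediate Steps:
s(D) = -3 (s(D) = -3*1 = -3)
K(n, c) = 0 (K(n, c) = (⅕)*0 = 0)
P = 9 (P = 11 - 2 = 9)
h(H) = -3
G(S) = 0 (G(S) = 9*((S - S) + 0) = 9*(0 + 0) = 9*0 = 0)
G(-4*h(0))² = 0² = 0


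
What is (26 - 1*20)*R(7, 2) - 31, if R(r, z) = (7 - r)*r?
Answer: -31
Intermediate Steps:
R(r, z) = r*(7 - r)
(26 - 1*20)*R(7, 2) - 31 = (26 - 1*20)*(7*(7 - 1*7)) - 31 = (26 - 20)*(7*(7 - 7)) - 31 = 6*(7*0) - 31 = 6*0 - 31 = 0 - 31 = -31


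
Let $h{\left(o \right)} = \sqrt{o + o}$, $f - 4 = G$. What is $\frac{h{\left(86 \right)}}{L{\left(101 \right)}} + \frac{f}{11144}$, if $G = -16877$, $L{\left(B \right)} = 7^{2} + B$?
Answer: $- \frac{16873}{11144} + \frac{\sqrt{43}}{75} \approx -1.4267$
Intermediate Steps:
$L{\left(B \right)} = 49 + B$
$f = -16873$ ($f = 4 - 16877 = -16873$)
$h{\left(o \right)} = \sqrt{2} \sqrt{o}$ ($h{\left(o \right)} = \sqrt{2 o} = \sqrt{2} \sqrt{o}$)
$\frac{h{\left(86 \right)}}{L{\left(101 \right)}} + \frac{f}{11144} = \frac{\sqrt{2} \sqrt{86}}{49 + 101} - \frac{16873}{11144} = \frac{2 \sqrt{43}}{150} - \frac{16873}{11144} = 2 \sqrt{43} \cdot \frac{1}{150} - \frac{16873}{11144} = \frac{\sqrt{43}}{75} - \frac{16873}{11144} = - \frac{16873}{11144} + \frac{\sqrt{43}}{75}$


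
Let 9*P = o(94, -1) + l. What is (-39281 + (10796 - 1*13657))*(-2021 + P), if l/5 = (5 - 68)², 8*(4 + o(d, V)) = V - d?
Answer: -276472591/36 ≈ -7.6798e+6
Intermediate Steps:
o(d, V) = -4 - d/8 + V/8 (o(d, V) = -4 + (V - d)/8 = -4 + (-d/8 + V/8) = -4 - d/8 + V/8)
l = 19845 (l = 5*(5 - 68)² = 5*(-63)² = 5*3969 = 19845)
P = 158633/72 (P = ((-4 - ⅛*94 + (⅛)*(-1)) + 19845)/9 = ((-4 - 47/4 - ⅛) + 19845)/9 = (-127/8 + 19845)/9 = (⅑)*(158633/8) = 158633/72 ≈ 2203.2)
(-39281 + (10796 - 1*13657))*(-2021 + P) = (-39281 + (10796 - 1*13657))*(-2021 + 158633/72) = (-39281 + (10796 - 13657))*(13121/72) = (-39281 - 2861)*(13121/72) = -42142*13121/72 = -276472591/36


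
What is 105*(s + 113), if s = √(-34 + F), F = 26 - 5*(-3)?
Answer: 11865 + 105*√7 ≈ 12143.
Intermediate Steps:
F = 41 (F = 26 - 1*(-15) = 26 + 15 = 41)
s = √7 (s = √(-34 + 41) = √7 ≈ 2.6458)
105*(s + 113) = 105*(√7 + 113) = 105*(113 + √7) = 11865 + 105*√7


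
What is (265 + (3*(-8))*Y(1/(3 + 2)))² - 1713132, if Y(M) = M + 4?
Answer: -42154259/25 ≈ -1.6862e+6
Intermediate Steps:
Y(M) = 4 + M
(265 + (3*(-8))*Y(1/(3 + 2)))² - 1713132 = (265 + (3*(-8))*(4 + 1/(3 + 2)))² - 1713132 = (265 - 24*(4 + 1/5))² - 1713132 = (265 - 24*(4 + ⅕))² - 1713132 = (265 - 24*21/5)² - 1713132 = (265 - 504/5)² - 1713132 = (821/5)² - 1713132 = 674041/25 - 1713132 = -42154259/25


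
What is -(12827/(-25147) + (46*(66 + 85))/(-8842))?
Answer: 144043698/111174887 ≈ 1.2957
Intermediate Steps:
-(12827/(-25147) + (46*(66 + 85))/(-8842)) = -(12827*(-1/25147) + (46*151)*(-1/8842)) = -(-12827/25147 + 6946*(-1/8842)) = -(-12827/25147 - 3473/4421) = -1*(-144043698/111174887) = 144043698/111174887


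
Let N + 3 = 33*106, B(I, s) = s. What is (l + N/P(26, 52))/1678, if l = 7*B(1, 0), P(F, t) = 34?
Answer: 3495/57052 ≈ 0.061260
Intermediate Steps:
N = 3495 (N = -3 + 33*106 = -3 + 3498 = 3495)
l = 0 (l = 7*0 = 0)
(l + N/P(26, 52))/1678 = (0 + 3495/34)/1678 = (0 + 3495*(1/34))*(1/1678) = (0 + 3495/34)*(1/1678) = (3495/34)*(1/1678) = 3495/57052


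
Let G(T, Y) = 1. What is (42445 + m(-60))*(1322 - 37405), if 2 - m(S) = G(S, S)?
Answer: -1531579018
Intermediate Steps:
m(S) = 1 (m(S) = 2 - 1*1 = 2 - 1 = 1)
(42445 + m(-60))*(1322 - 37405) = (42445 + 1)*(1322 - 37405) = 42446*(-36083) = -1531579018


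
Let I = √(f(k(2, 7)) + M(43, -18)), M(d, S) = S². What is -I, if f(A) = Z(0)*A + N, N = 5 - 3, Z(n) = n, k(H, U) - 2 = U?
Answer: -√326 ≈ -18.055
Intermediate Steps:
k(H, U) = 2 + U
N = 2
f(A) = 2 (f(A) = 0*A + 2 = 0 + 2 = 2)
I = √326 (I = √(2 + (-18)²) = √(2 + 324) = √326 ≈ 18.055)
-I = -√326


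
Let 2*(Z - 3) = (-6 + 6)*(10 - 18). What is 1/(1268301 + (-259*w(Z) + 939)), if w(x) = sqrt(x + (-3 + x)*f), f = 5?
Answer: 60440/76712856017 + 37*sqrt(3)/230138568051 ≈ 7.8815e-7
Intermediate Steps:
Z = 3 (Z = 3 + ((-6 + 6)*(10 - 18))/2 = 3 + (0*(-8))/2 = 3 + (1/2)*0 = 3 + 0 = 3)
w(x) = sqrt(-15 + 6*x) (w(x) = sqrt(x + (-3 + x)*5) = sqrt(x + (-15 + 5*x)) = sqrt(-15 + 6*x))
1/(1268301 + (-259*w(Z) + 939)) = 1/(1268301 + (-259*sqrt(-15 + 6*3) + 939)) = 1/(1268301 + (-259*sqrt(-15 + 18) + 939)) = 1/(1268301 + (-259*sqrt(3) + 939)) = 1/(1268301 + (939 - 259*sqrt(3))) = 1/(1269240 - 259*sqrt(3))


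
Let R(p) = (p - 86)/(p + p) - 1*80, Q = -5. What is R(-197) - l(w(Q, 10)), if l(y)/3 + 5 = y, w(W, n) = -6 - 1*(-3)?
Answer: -21781/394 ≈ -55.282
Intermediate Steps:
w(W, n) = -3 (w(W, n) = -6 + 3 = -3)
l(y) = -15 + 3*y
R(p) = -80 + (-86 + p)/(2*p) (R(p) = (-86 + p)/((2*p)) - 80 = (-86 + p)*(1/(2*p)) - 80 = (-86 + p)/(2*p) - 80 = -80 + (-86 + p)/(2*p))
R(-197) - l(w(Q, 10)) = (-159/2 - 43/(-197)) - (-15 + 3*(-3)) = (-159/2 - 43*(-1/197)) - (-15 - 9) = (-159/2 + 43/197) - 1*(-24) = -31237/394 + 24 = -21781/394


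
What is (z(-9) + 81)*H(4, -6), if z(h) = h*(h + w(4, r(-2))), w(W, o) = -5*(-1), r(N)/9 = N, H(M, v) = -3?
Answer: -351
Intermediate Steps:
r(N) = 9*N
w(W, o) = 5
z(h) = h*(5 + h) (z(h) = h*(h + 5) = h*(5 + h))
(z(-9) + 81)*H(4, -6) = (-9*(5 - 9) + 81)*(-3) = (-9*(-4) + 81)*(-3) = (36 + 81)*(-3) = 117*(-3) = -351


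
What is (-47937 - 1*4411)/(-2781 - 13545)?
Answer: 26174/8163 ≈ 3.2064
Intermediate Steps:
(-47937 - 1*4411)/(-2781 - 13545) = (-47937 - 4411)/(-16326) = -52348*(-1/16326) = 26174/8163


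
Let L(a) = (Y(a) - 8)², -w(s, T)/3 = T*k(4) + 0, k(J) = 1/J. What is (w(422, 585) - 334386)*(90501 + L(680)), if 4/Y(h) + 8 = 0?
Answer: -485218652607/16 ≈ -3.0326e+10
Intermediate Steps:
Y(h) = -½ (Y(h) = 4/(-8 + 0) = 4/(-8) = 4*(-⅛) = -½)
w(s, T) = -3*T/4 (w(s, T) = -3*(T/4 + 0) = -3*T/4)
L(a) = 289/4 (L(a) = (-½ - 8)² = (-17/2)² = 289/4)
(w(422, 585) - 334386)*(90501 + L(680)) = (-¾*585 - 334386)*(90501 + 289/4) = (-1755/4 - 334386)*(362293/4) = -1339299/4*362293/4 = -485218652607/16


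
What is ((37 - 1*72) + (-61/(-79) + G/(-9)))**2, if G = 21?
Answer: 75082225/56169 ≈ 1336.7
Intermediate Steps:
((37 - 1*72) + (-61/(-79) + G/(-9)))**2 = ((37 - 1*72) + (-61/(-79) + 21/(-9)))**2 = ((37 - 72) + (-61*(-1/79) + 21*(-1/9)))**2 = (-35 + (61/79 - 7/3))**2 = (-35 - 370/237)**2 = (-8665/237)**2 = 75082225/56169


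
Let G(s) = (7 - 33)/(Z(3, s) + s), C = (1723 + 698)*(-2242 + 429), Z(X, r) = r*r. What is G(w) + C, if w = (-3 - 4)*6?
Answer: -3779164066/861 ≈ -4.3893e+6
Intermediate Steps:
Z(X, r) = r²
w = -42 (w = -7*6 = -42)
C = -4389273 (C = 2421*(-1813) = -4389273)
G(s) = -26/(s + s²) (G(s) = (7 - 33)/(s² + s) = -26/(s + s²))
G(w) + C = -26/(-42*(1 - 42)) - 4389273 = -26*(-1/42)/(-41) - 4389273 = -26*(-1/42)*(-1/41) - 4389273 = -13/861 - 4389273 = -3779164066/861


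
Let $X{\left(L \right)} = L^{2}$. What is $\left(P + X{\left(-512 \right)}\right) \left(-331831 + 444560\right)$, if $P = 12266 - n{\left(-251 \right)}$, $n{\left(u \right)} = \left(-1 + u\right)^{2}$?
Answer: $23775222474$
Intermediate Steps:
$P = -51238$ ($P = 12266 - \left(-1 - 251\right)^{2} = 12266 - \left(-252\right)^{2} = 12266 - 63504 = -51238$)
$\left(P + X{\left(-512 \right)}\right) \left(-331831 + 444560\right) = \left(-51238 + \left(-512\right)^{2}\right) \left(-331831 + 444560\right) = \left(-51238 + 262144\right) 112729 = 210906 \cdot 112729 = 23775222474$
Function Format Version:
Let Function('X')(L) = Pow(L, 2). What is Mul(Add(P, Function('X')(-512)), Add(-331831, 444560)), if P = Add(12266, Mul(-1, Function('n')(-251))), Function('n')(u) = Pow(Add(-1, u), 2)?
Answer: 23775222474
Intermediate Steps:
P = -51238 (P = Add(12266, Mul(-1, Pow(Add(-1, -251), 2))) = Add(12266, Mul(-1, Pow(-252, 2))) = Add(12266, Mul(-1, 63504)) = Add(12266, -63504) = -51238)
Mul(Add(P, Function('X')(-512)), Add(-331831, 444560)) = Mul(Add(-51238, Pow(-512, 2)), Add(-331831, 444560)) = Mul(Add(-51238, 262144), 112729) = Mul(210906, 112729) = 23775222474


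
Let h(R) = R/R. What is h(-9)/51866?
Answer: 1/51866 ≈ 1.9280e-5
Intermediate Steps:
h(R) = 1
h(-9)/51866 = 1/51866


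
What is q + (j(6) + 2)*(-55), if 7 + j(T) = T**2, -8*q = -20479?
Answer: 6839/8 ≈ 854.88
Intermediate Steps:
q = 20479/8 (q = -1/8*(-20479) = 20479/8 ≈ 2559.9)
j(T) = -7 + T**2
q + (j(6) + 2)*(-55) = 20479/8 + ((-7 + 6**2) + 2)*(-55) = 20479/8 + ((-7 + 36) + 2)*(-55) = 20479/8 + (29 + 2)*(-55) = 20479/8 + 31*(-55) = 20479/8 - 1705 = 6839/8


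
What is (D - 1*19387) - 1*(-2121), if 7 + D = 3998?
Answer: -13275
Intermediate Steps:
D = 3991 (D = -7 + 3998 = 3991)
(D - 1*19387) - 1*(-2121) = (3991 - 1*19387) - 1*(-2121) = (3991 - 19387) + 2121 = -15396 + 2121 = -13275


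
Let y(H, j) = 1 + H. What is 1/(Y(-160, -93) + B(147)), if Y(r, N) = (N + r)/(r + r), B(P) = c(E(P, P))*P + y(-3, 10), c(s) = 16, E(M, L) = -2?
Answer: 320/752253 ≈ 0.00042539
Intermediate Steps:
B(P) = -2 + 16*P (B(P) = 16*P + (1 - 3) = 16*P - 2 = -2 + 16*P)
Y(r, N) = (N + r)/(2*r) (Y(r, N) = (N + r)/((2*r)) = (N + r)*(1/(2*r)) = (N + r)/(2*r))
1/(Y(-160, -93) + B(147)) = 1/((1/2)*(-93 - 160)/(-160) + (-2 + 16*147)) = 1/((1/2)*(-1/160)*(-253) + (-2 + 2352)) = 1/(253/320 + 2350) = 1/(752253/320) = 320/752253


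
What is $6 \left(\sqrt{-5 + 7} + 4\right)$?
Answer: $24 + 6 \sqrt{2} \approx 32.485$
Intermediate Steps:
$6 \left(\sqrt{-5 + 7} + 4\right) = 6 \left(\sqrt{2} + 4\right) = 6 \left(4 + \sqrt{2}\right) = 24 + 6 \sqrt{2}$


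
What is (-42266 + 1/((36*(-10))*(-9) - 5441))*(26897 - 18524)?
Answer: -778918981191/2201 ≈ -3.5389e+8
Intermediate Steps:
(-42266 + 1/((36*(-10))*(-9) - 5441))*(26897 - 18524) = (-42266 + 1/(-360*(-9) - 5441))*8373 = (-42266 + 1/(3240 - 5441))*8373 = (-42266 + 1/(-2201))*8373 = (-42266 - 1/2201)*8373 = -93027467/2201*8373 = -778918981191/2201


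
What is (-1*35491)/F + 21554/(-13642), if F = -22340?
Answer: 1325931/152381140 ≈ 0.0087014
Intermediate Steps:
(-1*35491)/F + 21554/(-13642) = -1*35491/(-22340) + 21554/(-13642) = -35491*(-1/22340) + 21554*(-1/13642) = 35491/22340 - 10777/6821 = 1325931/152381140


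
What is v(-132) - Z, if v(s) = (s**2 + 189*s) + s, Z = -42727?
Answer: 35071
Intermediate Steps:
v(s) = s**2 + 190*s
v(-132) - Z = -132*(190 - 132) - 1*(-42727) = -132*58 + 42727 = -7656 + 42727 = 35071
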